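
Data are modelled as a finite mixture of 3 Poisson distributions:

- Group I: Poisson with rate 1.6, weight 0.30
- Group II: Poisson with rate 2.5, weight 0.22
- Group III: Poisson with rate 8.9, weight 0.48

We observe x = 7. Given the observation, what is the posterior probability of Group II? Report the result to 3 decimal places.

0.036

Apply Bayes' rule: the posterior for each component is proportional to its prior times its likelihood at x.
Component likelihoods at x = 7:
  f_I = e^(−1.6)·1.6^7/7! = 0.00107532
  f_II = e^(−2.5)·2.5^7/7! = 0.00994062
  f_III = e^(−8.9)·8.9^7/7! = 0.119696
Prior × likelihood for each component:
  π_I·f_I = 0.30 × 0.00107532 = 0.000322596
  π_II·f_II = 0.22 × 0.00994062 = 0.00218694
  π_III·f_III = 0.48 × 0.119696 = 0.0574539
Evidence: 0.000322596 + 0.00218694 + 0.0574539 = 0.0599635
So the posterior for Group II is 0.00218694 / 0.0599635 ≈ 0.036.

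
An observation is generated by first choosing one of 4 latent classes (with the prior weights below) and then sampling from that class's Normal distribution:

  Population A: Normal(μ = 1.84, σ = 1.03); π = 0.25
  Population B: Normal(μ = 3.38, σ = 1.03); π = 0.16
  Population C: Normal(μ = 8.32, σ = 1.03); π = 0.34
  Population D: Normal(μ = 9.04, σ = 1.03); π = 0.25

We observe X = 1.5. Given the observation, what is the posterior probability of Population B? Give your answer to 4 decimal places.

0.1133

By Bayes' theorem, P(k | x) = P(Z=k) f_k(x) / Σ_j P(Z=j) f_j(x).
Component likelihoods at x = 1.5:
  f_A = 0.366785
  f_B = 0.0732225
  f_C = 1.16901e-10
  f_D = 8.94474e-13
Multiply by the mixture weights:
  P(Z=A)·f_A = 0.25 × 0.366785 = 0.0916963
  P(Z=B)·f_B = 0.16 × 0.0732225 = 0.0117156
  P(Z=C)·f_C = 0.34 × 1.16901e-10 = 3.97462e-11
  P(Z=D)·f_D = 0.25 × 8.94474e-13 = 2.23619e-13
Sum: 0.0916963 + 0.0117156 + 3.97462e-11 + 2.23619e-13 = 0.103412
P(Population B | x) ≈ 0.1133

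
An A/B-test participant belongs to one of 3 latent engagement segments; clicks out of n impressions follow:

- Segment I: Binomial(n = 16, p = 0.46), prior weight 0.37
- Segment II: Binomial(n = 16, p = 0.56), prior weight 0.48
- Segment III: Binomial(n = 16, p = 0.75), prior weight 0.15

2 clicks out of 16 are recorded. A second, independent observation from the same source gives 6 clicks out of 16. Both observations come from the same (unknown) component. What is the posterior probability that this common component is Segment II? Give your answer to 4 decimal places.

Apply Bayes' rule: the posterior for each component is proportional to its prior times its likelihood at x.
Since both observations come from the same component, the likelihood for component k is f_k(x₁)·f_k(x₂).
  p_I = [0.00455208] × [0.159959] = 0.000728146
  p_II = [0.000383614] × [0.0671706] = 2.57676e-05
  p_III = [2.51457e-07] × [0.00135923] = 3.41787e-10
Prior × likelihood for each component:
  π_I·p_I = 0.37 × 0.000728146 = 0.000269414
  π_II·p_II = 0.48 × 2.57676e-05 = 1.23684e-05
  π_III·p_III = 0.15 × 3.41787e-10 = 5.12681e-11
Normaliser: 0.000269414 + 1.23684e-05 + 5.12681e-11 = 0.000281782
P(Segment II | x) ≈ 0.0439

0.0439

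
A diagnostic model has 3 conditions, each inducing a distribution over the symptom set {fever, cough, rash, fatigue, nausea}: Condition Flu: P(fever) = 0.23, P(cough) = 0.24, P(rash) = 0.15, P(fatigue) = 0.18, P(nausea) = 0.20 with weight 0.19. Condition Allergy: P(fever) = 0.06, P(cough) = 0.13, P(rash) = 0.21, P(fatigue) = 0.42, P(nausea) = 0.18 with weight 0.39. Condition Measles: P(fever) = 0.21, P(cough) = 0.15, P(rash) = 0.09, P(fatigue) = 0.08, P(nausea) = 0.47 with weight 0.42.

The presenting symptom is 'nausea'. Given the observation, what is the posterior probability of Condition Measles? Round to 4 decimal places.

0.6459

Apply Bayes' rule: the posterior for each component is proportional to its prior times its likelihood at x.
Categorical probabilities:
  f_Flu = P(nausea | comp) = 0.20
  f_Allergy = P(nausea | comp) = 0.18
  f_Measles = P(nausea | comp) = 0.47
Unnormalised posteriors:
  w_Flu·f_Flu = 0.19 × 0.2 = 0.038
  w_Allergy·f_Allergy = 0.39 × 0.18 = 0.0702
  w_Measles·f_Measles = 0.42 × 0.47 = 0.1974
Normaliser: 0.038 + 0.0702 + 0.1974 = 0.3056
Responsibility of Condition Measles: 0.1974 / 0.3056 ≈ 0.6459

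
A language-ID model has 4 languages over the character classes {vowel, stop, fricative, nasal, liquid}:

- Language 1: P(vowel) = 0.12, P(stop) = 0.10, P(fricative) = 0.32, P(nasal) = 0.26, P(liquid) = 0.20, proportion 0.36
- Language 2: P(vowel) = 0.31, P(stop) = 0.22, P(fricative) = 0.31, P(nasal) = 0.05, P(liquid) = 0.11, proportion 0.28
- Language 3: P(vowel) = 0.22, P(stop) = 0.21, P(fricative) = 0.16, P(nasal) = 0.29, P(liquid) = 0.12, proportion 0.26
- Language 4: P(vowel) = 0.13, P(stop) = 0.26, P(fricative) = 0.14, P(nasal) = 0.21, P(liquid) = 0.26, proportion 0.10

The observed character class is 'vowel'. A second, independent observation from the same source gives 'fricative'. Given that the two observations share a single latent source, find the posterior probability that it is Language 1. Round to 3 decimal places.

Apply Bayes' rule: the posterior for each component is proportional to its prior times its likelihood at x.
Since both observations come from the same component, the likelihood for component k is f_k(x₁)·f_k(x₂).
  f_1 = [P(vowel | comp) = 0.12] × [0.32] = 0.0384
  f_2 = [P(vowel | comp) = 0.31] × [0.31] = 0.0961
  f_3 = [P(vowel | comp) = 0.22] × [0.16] = 0.0352
  f_4 = [P(vowel | comp) = 0.13] × [0.14] = 0.0182
Multiply by the mixture weights:
  π_1·f_1 = 0.36 × 0.0384 = 0.013824
  π_2·f_2 = 0.28 × 0.0961 = 0.026908
  π_3·f_3 = 0.26 × 0.0352 = 0.009152
  π_4·f_4 = 0.10 × 0.0182 = 0.00182
Evidence: 0.013824 + 0.026908 + 0.009152 + 0.00182 = 0.051704
Responsibility of Language 1: 0.013824 / 0.051704 ≈ 0.267

0.267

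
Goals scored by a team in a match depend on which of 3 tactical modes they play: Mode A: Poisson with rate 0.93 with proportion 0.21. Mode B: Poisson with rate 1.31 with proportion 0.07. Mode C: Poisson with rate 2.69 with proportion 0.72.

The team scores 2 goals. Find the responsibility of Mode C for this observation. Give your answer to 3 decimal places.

0.773

Posterior ∝ prior × likelihood, so P(k | x) ∝ w_k f_k(x); normalise over all components.
Component likelihoods at x = 2 goals:
  L_A = e^(−0.93)·0.93^2/2! = 0.170625
  L_B = e^(−1.31)·1.31^2/2! = 0.231519
  L_C = e^(−2.69)·2.69^2/2! = 0.245597
Weight by the priors:
  w_A·L_A = 0.21 × 0.170625 = 0.0358312
  w_B·L_B = 0.07 × 0.231519 = 0.0162063
  w_C·L_C = 0.72 × 0.245597 = 0.17683
Normaliser: 0.0358312 + 0.0162063 + 0.17683 = 0.228867
P(Mode C | x) = 0.17683 / 0.228867 ≈ 0.773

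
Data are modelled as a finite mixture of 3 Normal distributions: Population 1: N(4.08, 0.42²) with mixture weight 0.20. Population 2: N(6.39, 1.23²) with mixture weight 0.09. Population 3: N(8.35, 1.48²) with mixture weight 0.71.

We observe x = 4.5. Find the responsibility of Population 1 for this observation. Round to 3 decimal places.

P(component k | x) = π_k·f_k(x) / marginal(x), where marginal(x) = Σ_j π_j·f_j(x).
Evaluate each component's likelihood at the observed value:
  L_1 = (1/(0.42·√(2π)))·exp(−(4.5−4.08)²/(2·0.42²)) = 0.949863·exp(-0.50000) = 0.576121
  L_2 = (1/(1.23·√(2π)))·exp(−(4.5−6.39)²/(2·1.23²)) = 0.324343·exp(-1.18055) = 0.0996093
  L_3 = (1/(1.48·√(2π)))·exp(−(4.5−8.35)²/(2·1.48²)) = 0.269556·exp(-3.38351) = 0.00914548
Weight by the priors:
  π_1·L_1 = 0.20 × 0.576121 = 0.115224
  π_2·L_2 = 0.09 × 0.0996093 = 0.00896483
  π_3·L_3 = 0.71 × 0.00914548 = 0.00649329
Evidence: 0.115224 + 0.00896483 + 0.00649329 = 0.130682
P(Population 1 | data) = 0.115224 / 0.130682 ≈ 0.882

0.882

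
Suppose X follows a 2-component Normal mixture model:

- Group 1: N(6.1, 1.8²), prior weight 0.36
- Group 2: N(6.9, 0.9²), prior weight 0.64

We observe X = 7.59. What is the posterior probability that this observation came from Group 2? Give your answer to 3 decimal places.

0.789

Apply Bayes' rule: the posterior for each component is proportional to its prior times its likelihood at x.
Evaluate each component's likelihood at the observed value:
  f_1 = (1/(1.8·√(2π)))·exp(−(7.59−6.1)²/(2·1.8²)) = 0.221635·exp(-0.34261) = 0.157342
  f_2 = (1/(0.9·√(2π)))·exp(−(7.59−6.9)²/(2·0.9²)) = 0.443269·exp(-0.29389) = 0.330395
Weight by the priors:
  π_1·f_1 = 0.36 × 0.157342 = 0.0566431
  π_2·f_2 = 0.64 × 0.330395 = 0.211453
Normaliser: 0.0566431 + 0.211453 = 0.268096
So the posterior for Group 2 is 0.211453 / 0.268096 ≈ 0.789.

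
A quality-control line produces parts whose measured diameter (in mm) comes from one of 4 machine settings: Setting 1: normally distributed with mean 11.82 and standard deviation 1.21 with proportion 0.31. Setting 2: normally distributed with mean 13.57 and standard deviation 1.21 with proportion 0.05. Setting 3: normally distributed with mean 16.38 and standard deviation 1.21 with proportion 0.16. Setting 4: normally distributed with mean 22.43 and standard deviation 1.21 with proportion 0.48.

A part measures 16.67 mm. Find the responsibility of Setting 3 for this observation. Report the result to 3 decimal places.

0.987

P(component k | x) = P(Z=k)·f_k(x) / marginal(x), where marginal(x) = Σ_j P(Z=j)·f_j(x).
Evaluate each component's likelihood at the observed value:
  f_1 = 0.000107003
  f_2 = 0.0123829
  f_3 = 0.32037
  f_4 = 3.95736e-06
Weight by the priors:
  P(Z=1)·f_1 = 0.31 × 0.000107003 = 3.3171e-05
  P(Z=2)·f_2 = 0.05 × 0.0123829 = 0.000619145
  P(Z=3)·f_3 = 0.16 × 0.32037 = 0.0512592
  P(Z=4)·f_4 = 0.48 × 3.95736e-06 = 1.89953e-06
Marginal: 3.3171e-05 + 0.000619145 + 0.0512592 + 1.89953e-06 = 0.0519134
P(Setting 3 | data) = 0.0512592 / 0.0519134 ≈ 0.987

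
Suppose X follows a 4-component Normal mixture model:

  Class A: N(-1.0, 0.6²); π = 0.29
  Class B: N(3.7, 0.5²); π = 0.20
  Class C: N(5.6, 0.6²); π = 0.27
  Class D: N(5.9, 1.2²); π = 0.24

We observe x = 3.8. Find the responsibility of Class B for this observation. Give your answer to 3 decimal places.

P(component k | x) = π_k·f_k(x) / marginal(x), where marginal(x) = Σ_j π_j·f_j(x).
Normal densities:
  L_A = 8.42045e-15
  L_B = 0.782085
  L_C = 0.00738641
  L_D = 0.0718978
Unnormalised posteriors:
  π_A·L_A = 0.29 × 8.42045e-15 = 2.44193e-15
  π_B·L_B = 0.20 × 0.782085 = 0.156417
  π_C·L_C = 0.27 × 0.00738641 = 0.00199433
  π_D·L_D = 0.24 × 0.0718978 = 0.0172555
Denominator: 2.44193e-15 + 0.156417 + 0.00199433 + 0.0172555 = 0.175667
P(Class B | 3.8) ≈ 0.890

0.890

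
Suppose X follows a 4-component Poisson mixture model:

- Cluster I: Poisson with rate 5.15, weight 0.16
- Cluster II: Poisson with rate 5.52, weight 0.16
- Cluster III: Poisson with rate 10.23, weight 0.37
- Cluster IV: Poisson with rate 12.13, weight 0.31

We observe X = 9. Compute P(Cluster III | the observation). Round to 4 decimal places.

The responsibility of component k is P(Z=k) f_k(x) divided by Σ_j P(Z=j) f_j(x).
Evaluate each component's likelihood at the observed value:
  L_I = 0.0407273
  L_II = 0.0525271
  L_III = 0.121979
  L_IV = 0.0845263
Prior × likelihood for each component:
  P(Z=I)·L_I = 0.16 × 0.0407273 = 0.00651637
  P(Z=II)·L_II = 0.16 × 0.0525271 = 0.00840433
  P(Z=III)·L_III = 0.37 × 0.121979 = 0.0451322
  P(Z=IV)·L_IV = 0.31 × 0.0845263 = 0.0262032
Marginal: 0.00651637 + 0.00840433 + 0.0451322 + 0.0262032 = 0.0862561
P(Cluster III | data) = 0.0451322 / 0.0862561 ≈ 0.5232

0.5232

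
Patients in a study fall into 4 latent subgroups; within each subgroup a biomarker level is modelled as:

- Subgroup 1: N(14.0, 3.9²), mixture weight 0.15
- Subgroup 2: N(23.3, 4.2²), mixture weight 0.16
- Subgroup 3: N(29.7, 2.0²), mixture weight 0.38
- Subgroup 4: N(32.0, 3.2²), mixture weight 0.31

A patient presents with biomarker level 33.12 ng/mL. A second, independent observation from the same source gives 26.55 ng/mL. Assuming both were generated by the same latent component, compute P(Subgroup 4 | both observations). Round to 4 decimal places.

By Bayes' theorem, P(k | x) = P(Z=k) f_k(x) / Σ_j P(Z=j) f_j(x).
Since both observations come from the same component, the likelihood for component k is f_k(x₁)·f_k(x₂).
  f_1 = [6.17564e-07] × [0.00057709] = 3.5639e-10
  f_2 = [0.00617425] × [0.0704104] = 0.000434732
  f_3 = [0.0462296] × [0.0577058] = 0.00266771
  f_4 = [0.117263] × [0.0292345] = 0.00342811
Weight by the priors:
  P(Z=1)·f_1 = 0.15 × 3.5639e-10 = 5.34586e-11
  P(Z=2)·f_2 = 0.16 × 0.000434732 = 6.95571e-05
  P(Z=3)·f_3 = 0.38 × 0.00266771 = 0.00101373
  P(Z=4)·f_4 = 0.31 × 0.00342811 = 0.00106271
Normaliser: 5.34586e-11 + 6.95571e-05 + 0.00101373 + 0.00106271 = 0.002146
Responsibility of Subgroup 4: 0.00106271 / 0.002146 ≈ 0.4952

0.4952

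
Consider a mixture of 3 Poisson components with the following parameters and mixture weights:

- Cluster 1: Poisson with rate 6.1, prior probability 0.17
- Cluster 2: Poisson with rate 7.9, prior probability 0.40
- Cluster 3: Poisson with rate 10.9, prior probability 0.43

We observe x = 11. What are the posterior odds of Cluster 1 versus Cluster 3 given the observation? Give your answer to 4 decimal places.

Only the two components matter; the odds are (P(Z=i) f_i(x)) / (P(Z=j) f_j(x)).
Evaluate each component's likelihood at the observed value:
  f_1 = e^(−6.1)·6.1^11/11! = 0.0244498
  f_2 = e^(−7.9)·7.9^11/11! = 0.069473
  f_3 = e^(−10.9)·10.9^11/11! = 0.119323
Odds = (0.17/0.43) × (0.0244498/0.119323) = 0.395349 × 0.204904 ≈ 0.0810

0.0810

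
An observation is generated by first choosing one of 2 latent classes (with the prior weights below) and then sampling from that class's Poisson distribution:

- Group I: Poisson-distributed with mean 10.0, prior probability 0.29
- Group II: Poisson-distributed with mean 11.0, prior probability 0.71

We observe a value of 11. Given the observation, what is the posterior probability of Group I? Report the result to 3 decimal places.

Apply Bayes' rule: the posterior for each component is proportional to its prior times its likelihood at x.
Evaluate each component's likelihood at the observed value:
  L_I = e^(−10.0)·10.0^11/11! = 0.113736
  L_II = e^(−11.0)·11.0^11/11! = 0.119378
Prior × likelihood for each component:
  P(Z=I)·L_I = 0.29 × 0.113736 = 0.0329836
  P(Z=II)·L_II = 0.71 × 0.119378 = 0.0847584
Normaliser: 0.0329836 + 0.0847584 = 0.117742
P(Group I | 11) = 0.0329836 / 0.117742 ≈ 0.280

0.280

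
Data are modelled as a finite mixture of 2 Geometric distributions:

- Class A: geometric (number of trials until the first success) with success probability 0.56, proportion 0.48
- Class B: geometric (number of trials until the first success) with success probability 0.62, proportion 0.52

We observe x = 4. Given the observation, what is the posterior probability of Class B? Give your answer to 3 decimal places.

0.436

The responsibility of component k is w_k f_k(x) divided by Σ_j w_j f_j(x).
Component likelihoods at x = 4:
  p_A = 0.56·(1−0.56)^3 = 0.56·0.085184 = 0.047703
  p_B = 0.62·(1−0.62)^3 = 0.62·0.054872 = 0.0340206
Prior × likelihood for each component:
  w_A·p_A = 0.48 × 0.047703 = 0.0228975
  w_B·p_B = 0.52 × 0.0340206 = 0.0176907
Evidence: 0.0228975 + 0.0176907 = 0.0405882
So the posterior for Class B is 0.0176907 / 0.0405882 ≈ 0.436.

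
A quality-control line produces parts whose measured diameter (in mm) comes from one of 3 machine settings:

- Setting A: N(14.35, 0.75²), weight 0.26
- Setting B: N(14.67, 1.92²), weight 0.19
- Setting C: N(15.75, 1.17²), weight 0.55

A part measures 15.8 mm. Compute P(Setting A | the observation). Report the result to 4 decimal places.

0.0882

Posterior ∝ prior × likelihood, so P(k | x) ∝ w_k f_k(x); normalise over all components.
Component likelihoods at x = 15.8 mm:
  f_A = (1/(0.75·√(2π)))·exp(−(15.8−14.35)²/(2·0.75²)) = 0.531923·exp(-1.86889) = 0.0820731
  f_B = (1/(1.92·√(2π)))·exp(−(15.8−14.67)²/(2·1.92²)) = 0.207782·exp(-0.17319) = 0.17474
  f_C = (1/(1.17·√(2π)))·exp(−(15.8−15.75)²/(2·1.17²)) = 0.340976·exp(-0.00091) = 0.340665
Multiply by the mixture weights:
  w_A·f_A = 0.26 × 0.0820731 = 0.021339
  w_B·f_B = 0.19 × 0.17474 = 0.0332007
  w_C·f_C = 0.55 × 0.340665 = 0.187366
Denominator: 0.021339 + 0.0332007 + 0.187366 = 0.241905
Responsibility of Setting A: 0.021339 / 0.241905 ≈ 0.0882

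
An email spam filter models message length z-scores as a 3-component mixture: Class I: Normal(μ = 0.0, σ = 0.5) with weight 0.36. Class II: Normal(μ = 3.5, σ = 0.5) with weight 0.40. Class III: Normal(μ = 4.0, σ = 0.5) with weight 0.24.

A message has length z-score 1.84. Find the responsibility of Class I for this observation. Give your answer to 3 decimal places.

0.201

P(component k | x) = π_k·f_k(x) / marginal(x), where marginal(x) = Σ_j π_j·f_j(x).
Evaluate each component's likelihood at the observed value:
  L_I = (1/(0.5·√(2π)))·exp(−(1.84−0.0)²/(2·0.5²)) = 0.797885·exp(-6.77120) = 0.00091463
  L_II = (1/(0.5·√(2π)))·exp(−(1.84−3.5)²/(2·0.5²)) = 0.797885·exp(-5.51120) = 0.00322445
  L_III = (1/(0.5·√(2π)))·exp(−(1.84−4.0)²/(2·0.5²)) = 0.797885·exp(-9.33120) = 7.07052e-05
Multiply by the mixture weights:
  π_I·L_I = 0.36 × 0.00091463 = 0.000329267
  π_II·L_II = 0.40 × 0.00322445 = 0.00128978
  π_III·L_III = 0.24 × 7.07052e-05 = 1.69692e-05
Denominator: 0.000329267 + 0.00128978 + 1.69692e-05 = 0.00163602
P(Class I | x) ≈ 0.201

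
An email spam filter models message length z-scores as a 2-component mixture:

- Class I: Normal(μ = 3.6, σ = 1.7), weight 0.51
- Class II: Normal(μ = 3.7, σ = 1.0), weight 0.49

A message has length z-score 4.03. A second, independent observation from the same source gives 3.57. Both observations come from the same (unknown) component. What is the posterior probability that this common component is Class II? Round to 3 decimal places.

0.729

Posterior ∝ prior × likelihood, so P(k | x) ∝ w_k f_k(x); normalise over all components.
Since both observations come from the same component, the likelihood for component k is f_k(x₁)·f_k(x₂).
  L_I = [(1/(1.7·√(2π)))·exp(−(4.03−3.6)²/(2·1.7²)) = 0.234672·exp(-0.03199) = 0.227284] × [0.234635] = 0.0533288
  L_II = [(1/(1.0·√(2π)))·exp(−(4.03−3.7)²/(2·1.0²)) = 0.398942·exp(-0.05445) = 0.377801] × [0.395585] = 0.149452
Unnormalised posteriors:
  w_I·L_I = 0.51 × 0.0533288 = 0.0271977
  w_II·L_II = 0.49 × 0.149452 = 0.0732317
Sum: 0.0271977 + 0.0732317 = 0.100429
P(Class II | x₁,x₂) = 0.0732317 / 0.100429 ≈ 0.729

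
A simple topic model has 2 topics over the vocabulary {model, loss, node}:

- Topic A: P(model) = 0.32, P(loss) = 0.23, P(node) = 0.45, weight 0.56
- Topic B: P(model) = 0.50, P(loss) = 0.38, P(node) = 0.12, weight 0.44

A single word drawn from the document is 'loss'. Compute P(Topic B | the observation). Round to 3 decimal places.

0.565

Apply Bayes' rule: the posterior for each component is proportional to its prior times its likelihood at x.
Categorical probabilities:
  L_A = P(loss | comp) = 0.23
  L_B = P(loss | comp) = 0.38
Unnormalised posteriors:
  π_A·L_A = 0.56 × 0.23 = 0.1288
  π_B·L_B = 0.44 × 0.38 = 0.1672
Sum: 0.1288 + 0.1672 = 0.296
So the posterior for Topic B is 0.1672 / 0.296 ≈ 0.565.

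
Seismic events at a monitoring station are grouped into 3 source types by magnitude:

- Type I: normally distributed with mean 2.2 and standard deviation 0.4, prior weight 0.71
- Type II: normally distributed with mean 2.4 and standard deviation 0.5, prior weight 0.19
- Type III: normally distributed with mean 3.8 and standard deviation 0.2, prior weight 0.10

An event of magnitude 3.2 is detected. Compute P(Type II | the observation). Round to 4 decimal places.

0.5584

The responsibility of component k is P(Z=k) f_k(x) divided by Σ_j P(Z=j) f_j(x).
Evaluate each component's likelihood at the observed value:
  p_I = 0.0438208
  p_II = 0.221842
  p_III = 0.0221592
Multiply by the mixture weights:
  P(Z=I)·p_I = 0.71 × 0.0438208 = 0.0311127
  P(Z=II)·p_II = 0.19 × 0.221842 = 0.0421499
  P(Z=III)·p_III = 0.10 × 0.0221592 = 0.00221592
Evidence: 0.0311127 + 0.0421499 + 0.00221592 = 0.0754786
So the posterior for Type II is 0.0421499 / 0.0754786 ≈ 0.5584.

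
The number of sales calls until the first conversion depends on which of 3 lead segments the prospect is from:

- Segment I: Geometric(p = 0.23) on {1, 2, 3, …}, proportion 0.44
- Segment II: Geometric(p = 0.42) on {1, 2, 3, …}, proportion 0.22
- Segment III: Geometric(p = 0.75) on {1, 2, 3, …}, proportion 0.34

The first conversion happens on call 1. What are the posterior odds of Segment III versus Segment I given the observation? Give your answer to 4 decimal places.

2.5198

Only the two components matter; the odds are (w_i f_i(x)) / (w_j f_j(x)).
Geometric probabilities:
  f_I = 0.23·(1−0.23)^0 = 0.23·1 = 0.23
  f_II = 0.42·(1−0.42)^0 = 0.42·1 = 0.42
  f_III = 0.75·(1−0.75)^0 = 0.75·1 = 0.75
Odds = (0.34/0.44) × (0.75/0.23) = 0.772727 × 3.26087 ≈ 2.5198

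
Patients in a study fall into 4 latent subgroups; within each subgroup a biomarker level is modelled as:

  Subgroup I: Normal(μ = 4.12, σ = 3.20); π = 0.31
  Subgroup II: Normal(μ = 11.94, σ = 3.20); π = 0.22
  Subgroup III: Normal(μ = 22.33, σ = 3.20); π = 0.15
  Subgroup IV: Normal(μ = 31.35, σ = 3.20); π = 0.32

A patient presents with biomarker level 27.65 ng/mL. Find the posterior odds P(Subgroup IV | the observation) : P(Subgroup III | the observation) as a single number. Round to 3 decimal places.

Posterior odds = (w_i f_i(x)) / (w_j f_j(x)); the normalising sum cancels.
Normal densities:
  L_I = 2.26436e-13
  L_II = 7.27923e-07
  L_III = 0.031303
  L_IV = 0.0638929
0.0204457 / 0.00469544 ≈ 4.354

4.354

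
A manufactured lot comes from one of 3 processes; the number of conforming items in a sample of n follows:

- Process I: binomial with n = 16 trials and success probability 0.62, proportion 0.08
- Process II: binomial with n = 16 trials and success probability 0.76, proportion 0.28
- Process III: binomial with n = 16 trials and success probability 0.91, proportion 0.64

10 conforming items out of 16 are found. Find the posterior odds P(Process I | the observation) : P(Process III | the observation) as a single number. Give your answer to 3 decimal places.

15.264

Only the two components matter; the odds are (P(Z=i) f_i(x)) / (P(Z=j) f_j(x)).
Binomial probabilities:
  p_I = 0.202368
  p_II = 0.0983847
  p_III = 0.00165727
Odds = (0.08/0.64) × (0.202368/0.00165727) = 0.125 × 122.11 ≈ 15.264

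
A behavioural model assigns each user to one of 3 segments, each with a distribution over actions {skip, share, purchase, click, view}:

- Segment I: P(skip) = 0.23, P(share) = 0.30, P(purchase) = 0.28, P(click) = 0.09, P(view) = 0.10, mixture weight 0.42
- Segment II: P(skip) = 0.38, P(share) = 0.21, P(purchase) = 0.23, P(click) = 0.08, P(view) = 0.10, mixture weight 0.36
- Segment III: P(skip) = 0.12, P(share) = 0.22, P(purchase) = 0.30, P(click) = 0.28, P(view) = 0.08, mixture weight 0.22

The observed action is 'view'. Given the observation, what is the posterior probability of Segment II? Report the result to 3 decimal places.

Posterior ∝ prior × likelihood, so P(k | x) ∝ P(Z=k) f_k(x); normalise over all components.
Evaluate each component's likelihood at the observed value:
  p_I = 0.1
  p_II = 0.1
  p_III = 0.08
Prior × likelihood for each component:
  P(Z=I)·p_I = 0.42 × 0.1 = 0.042
  P(Z=II)·p_II = 0.36 × 0.1 = 0.036
  P(Z=III)·p_III = 0.22 × 0.08 = 0.0176
Normaliser: 0.042 + 0.036 + 0.0176 = 0.0956
Responsibility of Segment II: 0.036 / 0.0956 ≈ 0.377

0.377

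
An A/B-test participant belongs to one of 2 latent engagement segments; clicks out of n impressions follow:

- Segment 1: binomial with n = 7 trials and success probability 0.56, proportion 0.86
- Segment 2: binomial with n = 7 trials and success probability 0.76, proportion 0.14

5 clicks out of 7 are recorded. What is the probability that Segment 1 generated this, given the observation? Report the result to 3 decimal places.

0.818

P(component k | x) = w_k·f_k(x) / marginal(x), where marginal(x) = Σ_j w_j·f_j(x).
Component likelihoods at x = 5 clicks out of 7:
  f_1 = C(7,5)·0.56^5·0.44^2 = 21·0.0550732·0.1936 = 0.223906
  f_2 = C(7,5)·0.76^5·0.24^2 = 21·0.253553·0.0576 = 0.306697
Prior × likelihood for each component:
  w_1·f_1 = 0.86 × 0.223906 = 0.192559
  w_2·f_2 = 0.14 × 0.306697 = 0.0429376
Evidence: 0.192559 + 0.0429376 = 0.235496
P(Segment 1 | 5 clicks out of 7) ≈ 0.818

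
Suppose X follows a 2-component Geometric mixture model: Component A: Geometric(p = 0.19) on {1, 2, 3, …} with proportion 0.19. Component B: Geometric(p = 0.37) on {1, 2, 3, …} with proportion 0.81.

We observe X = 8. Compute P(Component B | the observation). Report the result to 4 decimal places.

0.5884

Apply Bayes' rule: the posterior for each component is proportional to its prior times its likelihood at x.
Geometric probabilities:
  p_A = 0.0434659
  p_B = 0.0145742
Prior × likelihood for each component:
  π_A·p_A = 0.19 × 0.0434659 = 0.00825852
  π_B·p_B = 0.81 × 0.0145742 = 0.0118051
Denominator: 0.00825852 + 0.0118051 = 0.0200636
Responsibility of Component B: 0.0118051 / 0.0200636 ≈ 0.5884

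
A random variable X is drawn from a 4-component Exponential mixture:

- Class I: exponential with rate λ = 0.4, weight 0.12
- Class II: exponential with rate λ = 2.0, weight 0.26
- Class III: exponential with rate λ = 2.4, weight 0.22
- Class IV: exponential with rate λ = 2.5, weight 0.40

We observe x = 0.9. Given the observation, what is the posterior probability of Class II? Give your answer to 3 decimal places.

0.301

Apply Bayes' rule: the posterior for each component is proportional to its prior times its likelihood at x.
Evaluate each component's likelihood at the observed value:
  L_I = 0.279071
  L_II = 0.330598
  L_III = 0.27678
  L_IV = 0.263498
Weight by the priors:
  w_I·L_I = 0.12 × 0.279071 = 0.0334885
  w_II·L_II = 0.26 × 0.330598 = 0.0859554
  w_III·L_III = 0.22 × 0.27678 = 0.0608917
  w_IV·L_IV = 0.40 × 0.263498 = 0.105399
Normaliser: 0.0334885 + 0.0859554 + 0.0608917 + 0.105399 = 0.285735
P(Class II | the observation) ≈ 0.301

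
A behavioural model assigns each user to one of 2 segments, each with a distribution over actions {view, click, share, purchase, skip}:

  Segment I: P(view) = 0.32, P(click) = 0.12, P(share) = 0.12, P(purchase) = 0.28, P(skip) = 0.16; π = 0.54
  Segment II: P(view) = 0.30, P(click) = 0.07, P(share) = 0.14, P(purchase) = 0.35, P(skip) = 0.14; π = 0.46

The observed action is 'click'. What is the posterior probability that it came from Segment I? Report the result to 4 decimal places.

P(component k | x) = P(Z=k)·f_k(x) / marginal(x), where marginal(x) = Σ_j P(Z=j)·f_j(x).
Component likelihoods at x = 'click':
  L_I = 0.12
  L_II = 0.07
Prior × likelihood for each component:
  P(Z=I)·L_I = 0.54 × 0.12 = 0.0648
  P(Z=II)·L_II = 0.46 × 0.07 = 0.0322
Evidence: 0.0648 + 0.0322 = 0.097
Responsibility of Segment I: 0.0648 / 0.097 ≈ 0.6680

0.6680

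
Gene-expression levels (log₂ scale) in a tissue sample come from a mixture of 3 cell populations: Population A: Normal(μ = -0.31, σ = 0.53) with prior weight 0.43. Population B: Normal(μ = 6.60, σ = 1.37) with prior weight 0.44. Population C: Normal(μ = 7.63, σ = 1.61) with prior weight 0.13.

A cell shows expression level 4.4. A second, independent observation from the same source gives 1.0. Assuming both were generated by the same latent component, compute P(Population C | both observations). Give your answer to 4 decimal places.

Posterior ∝ prior × likelihood, so P(k | x) ∝ π_k f_k(x); normalise over all components.
Since both observations come from the same component, the likelihood for component k is f_k(x₁)·f_k(x₂).
  L_A = [(1/(0.53·√(2π)))·exp(−(4.4−-0.31)²/(2·0.53²)) = 0.752721·exp(-39.48754) = 5.33843e-18] × [0.0354828] = 1.89423e-19
  L_B = [(1/(1.37·√(2π)))·exp(−(4.4−6.60)²/(2·1.37²)) = 0.291199·exp(-1.28936) = 0.0802098] × [6.85498e-05] = 5.49837e-06
  L_C = [(1/(1.61·√(2π)))·exp(−(4.4−7.63)²/(2·1.61²)) = 0.247790·exp(-2.01244) = 0.0331201] × [5.14868e-05] = 1.70525e-06
Prior × likelihood for each component:
  π_A·L_A = 0.43 × 1.89423e-19 = 8.14517e-20
  π_B·L_B = 0.44 × 5.49837e-06 = 2.41928e-06
  π_C·L_C = 0.13 × 1.70525e-06 = 2.21682e-07
Evidence: 8.14517e-20 + 2.41928e-06 + 2.21682e-07 = 2.64096e-06
So the posterior for Population C is 2.21682e-07 / 2.64096e-06 ≈ 0.0839.

0.0839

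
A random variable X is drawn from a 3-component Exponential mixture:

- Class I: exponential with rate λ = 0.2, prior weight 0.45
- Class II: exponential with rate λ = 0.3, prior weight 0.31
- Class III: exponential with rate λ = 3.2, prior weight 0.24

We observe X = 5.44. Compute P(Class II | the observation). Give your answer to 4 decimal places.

0.3749

The responsibility of component k is π_k f_k(x) divided by Σ_j π_j f_j(x).
Component likelihoods at x = 5.44:
  f_I = 0.0673779
  f_II = 0.0586614
  f_III = 8.80951e-08
Multiply by the mixture weights:
  π_I·f_I = 0.45 × 0.0673779 = 0.0303201
  π_II·f_II = 0.31 × 0.0586614 = 0.018185
  π_III·f_III = 0.24 × 8.80951e-08 = 2.11428e-08
Evidence: 0.0303201 + 0.018185 + 2.11428e-08 = 0.0485051
P(Class II | 5.44) ≈ 0.3749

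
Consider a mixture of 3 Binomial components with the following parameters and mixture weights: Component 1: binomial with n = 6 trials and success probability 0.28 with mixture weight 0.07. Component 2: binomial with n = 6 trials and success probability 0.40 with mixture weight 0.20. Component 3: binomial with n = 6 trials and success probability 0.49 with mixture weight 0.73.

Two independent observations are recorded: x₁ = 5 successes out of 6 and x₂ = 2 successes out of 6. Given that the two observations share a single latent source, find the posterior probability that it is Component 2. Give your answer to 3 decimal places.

The responsibility of component k is w_k f_k(x) divided by Σ_j w_j f_j(x).
Since both observations come from the same component, the likelihood for component k is f_k(x₁)·f_k(x₂).
  p_1 = [0.00743488] × [0.316037] = 0.00234969
  p_2 = [0.036864] × [0.31104] = 0.0114662
  p_3 = [0.0864374] × [0.243649] = 0.0210604
Multiply by the mixture weights:
  w_1·p_1 = 0.07 × 0.00234969 = 0.000164479
  w_2·p_2 = 0.20 × 0.0114662 = 0.00229324
  w_3·p_3 = 0.73 × 0.0210604 = 0.0153741
Denominator: 0.000164479 + 0.00229324 + 0.0153741 = 0.0178318
P(Component 2 | x₁,x₂) ≈ 0.129

0.129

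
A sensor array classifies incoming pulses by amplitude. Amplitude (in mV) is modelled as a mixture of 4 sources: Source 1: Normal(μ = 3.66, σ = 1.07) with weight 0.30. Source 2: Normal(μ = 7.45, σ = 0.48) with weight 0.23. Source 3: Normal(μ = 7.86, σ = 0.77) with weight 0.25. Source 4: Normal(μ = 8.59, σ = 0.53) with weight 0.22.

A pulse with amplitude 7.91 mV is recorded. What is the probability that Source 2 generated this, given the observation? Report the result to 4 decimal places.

Posterior ∝ prior × likelihood, so P(k | x) ∝ π_k f_k(x); normalise over all components.
Normal densities:
  p_1 = (1/(1.07·√(2π)))·exp(−(7.91−3.66)²/(2·1.07²)) = 0.372843·exp(-7.88824) = 0.000139864
  p_2 = (1/(0.48·√(2π)))·exp(−(7.91−7.45)²/(2·0.48²)) = 0.831130·exp(-0.45920) = 0.525098
  p_3 = (1/(0.77·√(2π)))·exp(−(7.91−7.86)²/(2·0.77²)) = 0.518107·exp(-0.00211) = 0.517016
  p_4 = (1/(0.53·√(2π)))·exp(−(7.91−8.59)²/(2·0.53²)) = 0.752721·exp(-0.82307) = 0.330506
Prior × likelihood for each component:
  π_1·p_1 = 0.30 × 0.000139864 = 4.19592e-05
  π_2·p_2 = 0.23 × 0.525098 = 0.120772
  π_3·p_3 = 0.25 × 0.517016 = 0.129254
  π_4·p_4 = 0.22 × 0.330506 = 0.0727114
Sum: 4.19592e-05 + 0.120772 + 0.129254 + 0.0727114 = 0.32278
So the posterior for Source 2 is 0.120772 / 0.32278 ≈ 0.3742.

0.3742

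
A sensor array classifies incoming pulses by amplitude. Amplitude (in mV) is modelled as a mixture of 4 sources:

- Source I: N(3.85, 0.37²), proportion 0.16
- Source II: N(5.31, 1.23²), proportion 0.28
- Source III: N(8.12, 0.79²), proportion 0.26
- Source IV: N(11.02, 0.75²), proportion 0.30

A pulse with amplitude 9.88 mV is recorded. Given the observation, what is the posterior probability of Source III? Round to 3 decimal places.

The responsibility of component k is π_k f_k(x) divided by Σ_j π_j f_j(x).
Component likelihoods at x = 9.88 mV:
  p_I = 2.28028e-58
  p_II = 0.000326126
  p_III = 0.0422196
  p_IV = 0.167553
Unnormalised posteriors:
  π_I·p_I = 0.16 × 2.28028e-58 = 3.64845e-59
  π_II·p_II = 0.28 × 0.000326126 = 9.13153e-05
  π_III·p_III = 0.26 × 0.0422196 = 0.0109771
  π_IV·p_IV = 0.30 × 0.167553 = 0.0502659
Normaliser: 3.64845e-59 + 9.13153e-05 + 0.0109771 + 0.0502659 = 0.0613343
So the posterior for Source III is 0.0109771 / 0.0613343 ≈ 0.179.

0.179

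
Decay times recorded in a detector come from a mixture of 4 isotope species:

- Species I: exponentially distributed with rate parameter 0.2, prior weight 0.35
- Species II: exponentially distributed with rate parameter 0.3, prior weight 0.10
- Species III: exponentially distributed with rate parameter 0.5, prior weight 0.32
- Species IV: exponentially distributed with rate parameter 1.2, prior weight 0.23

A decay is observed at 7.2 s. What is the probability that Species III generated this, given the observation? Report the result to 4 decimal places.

0.1787

By Bayes' theorem, P(k | x) = π_k f_k(x) / Σ_j π_j f_j(x).
Component likelihoods at x = 7.2 s:
  L_I = 0.0473856
  L_II = 0.0345975
  L_III = 0.0136619
  L_IV = 0.000212264
Unnormalised posteriors:
  π_I·L_I = 0.35 × 0.0473856 = 0.0165849
  π_II·L_II = 0.10 × 0.0345975 = 0.00345975
  π_III·L_III = 0.32 × 0.0136619 = 0.0043718
  π_IV·L_IV = 0.23 × 0.000212264 = 4.88208e-05
Sum: 0.0165849 + 0.00345975 + 0.0043718 + 4.88208e-05 = 0.0244653
So the posterior for Species III is 0.0043718 / 0.0244653 ≈ 0.1787.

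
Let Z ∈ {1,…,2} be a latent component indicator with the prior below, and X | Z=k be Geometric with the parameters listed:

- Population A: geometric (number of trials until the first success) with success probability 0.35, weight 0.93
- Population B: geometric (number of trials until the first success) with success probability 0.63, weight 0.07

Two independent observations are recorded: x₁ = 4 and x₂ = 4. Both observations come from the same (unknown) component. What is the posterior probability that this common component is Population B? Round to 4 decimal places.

0.0082

P(component k | x) = π_k·f_k(x) / marginal(x), where marginal(x) = Σ_j π_j·f_j(x).
Since both observations come from the same component, the likelihood for component k is f_k(x₁)·f_k(x₂).
  p_A = [0.35·(1−0.35)^3 = 0.35·0.274625 = 0.0961188] × [0.0961188] = 0.00923881
  p_B = [0.63·(1−0.63)^3 = 0.63·0.050653 = 0.0319114] × [0.0319114] = 0.00101834
Multiply by the mixture weights:
  π_A·p_A = 0.93 × 0.00923881 = 0.0085921
  π_B·p_B = 0.07 × 0.00101834 = 7.12836e-05
Evidence: 0.0085921 + 7.12836e-05 = 0.00866338
P(Population B | x₁,x₂) ≈ 0.0082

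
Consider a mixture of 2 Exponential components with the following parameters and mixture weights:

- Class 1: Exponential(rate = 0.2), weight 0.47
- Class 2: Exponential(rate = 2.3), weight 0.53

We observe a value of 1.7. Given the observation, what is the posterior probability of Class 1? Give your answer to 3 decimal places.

P(component k | x) = w_k·f_k(x) / marginal(x), where marginal(x) = Σ_j w_j·f_j(x).
Evaluate each component's likelihood at the observed value:
  L_1 = 0.142354
  L_2 = 0.0460932
Unnormalised posteriors:
  w_1·L_1 = 0.47 × 0.142354 = 0.0669064
  w_2·L_2 = 0.53 × 0.0460932 = 0.0244294
Evidence: 0.0669064 + 0.0244294 = 0.0913358
P(Class 1 | x) = 0.0669064 / 0.0913358 ≈ 0.733

0.733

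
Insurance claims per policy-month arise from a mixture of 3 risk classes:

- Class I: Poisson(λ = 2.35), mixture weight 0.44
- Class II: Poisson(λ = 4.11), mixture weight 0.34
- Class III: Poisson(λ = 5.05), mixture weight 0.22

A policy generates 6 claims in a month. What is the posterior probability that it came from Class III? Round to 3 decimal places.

0.408

Apply Bayes' rule: the posterior for each component is proportional to its prior times its likelihood at x.
Evaluate each component's likelihood at the observed value:
  L_I = 0.0223091
  L_II = 0.109842
  L_III = 0.147648
Weight by the priors:
  π_I·L_I = 0.44 × 0.0223091 = 0.00981602
  π_II·L_II = 0.34 × 0.109842 = 0.0373463
  π_III·L_III = 0.22 × 0.147648 = 0.0324826
Evidence: 0.00981602 + 0.0373463 + 0.0324826 = 0.0796449
So the posterior for Class III is 0.0324826 / 0.0796449 ≈ 0.408.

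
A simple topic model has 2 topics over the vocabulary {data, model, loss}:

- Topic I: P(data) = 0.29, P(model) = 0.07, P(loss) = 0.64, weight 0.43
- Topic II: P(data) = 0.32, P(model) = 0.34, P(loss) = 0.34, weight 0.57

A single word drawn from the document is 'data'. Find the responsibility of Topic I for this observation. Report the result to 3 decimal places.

Posterior ∝ prior × likelihood, so P(k | x) ∝ w_k f_k(x); normalise over all components.
Categorical probabilities:
  p_I = P(data | comp) = 0.29
  p_II = P(data | comp) = 0.32
Weight by the priors:
  w_I·p_I = 0.43 × 0.29 = 0.1247
  w_II·p_II = 0.57 × 0.32 = 0.1824
Evidence: 0.1247 + 0.1824 = 0.3071
So the posterior for Topic I is 0.1247 / 0.3071 ≈ 0.406.

0.406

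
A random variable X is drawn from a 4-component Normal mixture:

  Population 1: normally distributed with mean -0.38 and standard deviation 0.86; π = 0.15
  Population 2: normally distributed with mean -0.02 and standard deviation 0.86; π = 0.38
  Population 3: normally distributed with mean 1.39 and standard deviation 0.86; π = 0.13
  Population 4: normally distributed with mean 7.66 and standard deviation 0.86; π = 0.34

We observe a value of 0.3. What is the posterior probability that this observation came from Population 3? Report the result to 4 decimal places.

Posterior ∝ prior × likelihood, so P(k | x) ∝ π_k f_k(x); normalise over all components.
Component likelihoods at x = 0.3:
  f_1 = 0.339352
  f_2 = 0.432859
  f_3 = 0.207771
  f_4 = 5.78319e-17
Unnormalised posteriors:
  π_1·f_1 = 0.15 × 0.339352 = 0.0509028
  π_2·f_2 = 0.38 × 0.432859 = 0.164487
  π_3·f_3 = 0.13 × 0.207771 = 0.0270102
  π_4·f_4 = 0.34 × 5.78319e-17 = 1.96628e-17
Denominator: 0.0509028 + 0.164487 + 0.0270102 + 1.96628e-17 = 0.2424
Responsibility of Population 3: 0.0270102 / 0.2424 ≈ 0.1114

0.1114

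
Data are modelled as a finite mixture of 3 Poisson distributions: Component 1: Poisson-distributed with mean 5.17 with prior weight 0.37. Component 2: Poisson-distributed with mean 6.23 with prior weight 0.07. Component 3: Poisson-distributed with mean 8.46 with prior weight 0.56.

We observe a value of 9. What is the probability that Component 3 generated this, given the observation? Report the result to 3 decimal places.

0.778

P(component k | x) = π_k·f_k(x) / marginal(x), where marginal(x) = Σ_j π_j·f_j(x).
Poisson probabilities:
  p_1 = 0.041338
  p_2 = 0.0767317
  p_3 = 0.12955
Multiply by the mixture weights:
  π_1·p_1 = 0.37 × 0.041338 = 0.0152951
  π_2·p_2 = 0.07 × 0.0767317 = 0.00537122
  π_3·p_3 = 0.56 × 0.12955 = 0.0725483
Sum: 0.0152951 + 0.00537122 + 0.0725483 = 0.0932145
Responsibility of Component 3: 0.0725483 / 0.0932145 ≈ 0.778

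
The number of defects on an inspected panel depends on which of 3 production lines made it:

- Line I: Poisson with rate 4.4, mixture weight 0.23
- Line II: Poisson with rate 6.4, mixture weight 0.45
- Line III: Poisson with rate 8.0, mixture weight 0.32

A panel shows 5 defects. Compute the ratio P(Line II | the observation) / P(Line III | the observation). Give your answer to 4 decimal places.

The posterior odds equal the prior odds times the likelihood ratio: (P(Z=i)/P(Z=j))·(f_i(x)/f_j(x)).
Poisson probabilities:
  L_I = 0.168728
  L_II = 0.148674
  L_III = 0.0916037
0.0669031 / 0.0293132 ≈ 2.2824

2.2824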